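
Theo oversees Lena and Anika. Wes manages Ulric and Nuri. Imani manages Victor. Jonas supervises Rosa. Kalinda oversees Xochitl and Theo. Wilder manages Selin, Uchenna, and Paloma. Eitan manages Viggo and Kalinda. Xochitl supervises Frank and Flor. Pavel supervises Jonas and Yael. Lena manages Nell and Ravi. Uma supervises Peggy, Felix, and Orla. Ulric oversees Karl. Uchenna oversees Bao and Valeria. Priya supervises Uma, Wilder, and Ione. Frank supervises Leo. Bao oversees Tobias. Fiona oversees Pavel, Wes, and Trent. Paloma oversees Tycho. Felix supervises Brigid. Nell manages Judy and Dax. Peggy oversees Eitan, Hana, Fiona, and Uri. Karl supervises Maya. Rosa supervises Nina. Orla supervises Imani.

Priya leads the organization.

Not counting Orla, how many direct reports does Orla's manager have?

Orla reports to Uma. Uma's other direct reports are Peggy, Felix — 2 peers.

2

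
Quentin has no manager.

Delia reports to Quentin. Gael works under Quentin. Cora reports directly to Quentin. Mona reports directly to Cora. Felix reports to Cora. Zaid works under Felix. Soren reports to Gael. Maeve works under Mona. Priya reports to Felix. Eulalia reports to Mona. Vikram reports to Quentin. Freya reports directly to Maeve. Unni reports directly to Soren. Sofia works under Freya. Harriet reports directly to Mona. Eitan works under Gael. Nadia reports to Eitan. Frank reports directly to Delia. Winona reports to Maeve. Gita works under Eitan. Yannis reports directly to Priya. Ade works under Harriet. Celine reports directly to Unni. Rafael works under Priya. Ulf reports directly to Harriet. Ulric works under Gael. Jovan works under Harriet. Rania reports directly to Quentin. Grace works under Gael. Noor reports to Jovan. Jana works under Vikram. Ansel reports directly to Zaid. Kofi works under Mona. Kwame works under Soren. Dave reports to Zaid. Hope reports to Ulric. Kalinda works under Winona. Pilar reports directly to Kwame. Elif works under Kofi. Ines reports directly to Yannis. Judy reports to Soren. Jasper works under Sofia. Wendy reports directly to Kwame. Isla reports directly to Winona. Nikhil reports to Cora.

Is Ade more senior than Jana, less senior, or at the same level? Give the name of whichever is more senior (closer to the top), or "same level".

Ade is 4 levels below Quentin; Jana is 2. Jana is higher.

Jana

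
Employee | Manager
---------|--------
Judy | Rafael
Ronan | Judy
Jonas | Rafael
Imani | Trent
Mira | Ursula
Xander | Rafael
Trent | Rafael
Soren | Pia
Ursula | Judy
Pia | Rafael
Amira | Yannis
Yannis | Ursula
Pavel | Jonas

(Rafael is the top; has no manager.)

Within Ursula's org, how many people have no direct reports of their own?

2

The people in Ursula's organization with no one reporting to them are Amira, Mira. That is 2.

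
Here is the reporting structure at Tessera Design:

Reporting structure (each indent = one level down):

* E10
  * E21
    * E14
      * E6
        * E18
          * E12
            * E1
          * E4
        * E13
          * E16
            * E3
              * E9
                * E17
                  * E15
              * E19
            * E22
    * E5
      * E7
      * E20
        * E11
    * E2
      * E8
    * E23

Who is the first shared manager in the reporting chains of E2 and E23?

E2's chain of managers is E21, E10. E23's chain of managers is E21, E10. The first manager that appears in both chains is E21.

E21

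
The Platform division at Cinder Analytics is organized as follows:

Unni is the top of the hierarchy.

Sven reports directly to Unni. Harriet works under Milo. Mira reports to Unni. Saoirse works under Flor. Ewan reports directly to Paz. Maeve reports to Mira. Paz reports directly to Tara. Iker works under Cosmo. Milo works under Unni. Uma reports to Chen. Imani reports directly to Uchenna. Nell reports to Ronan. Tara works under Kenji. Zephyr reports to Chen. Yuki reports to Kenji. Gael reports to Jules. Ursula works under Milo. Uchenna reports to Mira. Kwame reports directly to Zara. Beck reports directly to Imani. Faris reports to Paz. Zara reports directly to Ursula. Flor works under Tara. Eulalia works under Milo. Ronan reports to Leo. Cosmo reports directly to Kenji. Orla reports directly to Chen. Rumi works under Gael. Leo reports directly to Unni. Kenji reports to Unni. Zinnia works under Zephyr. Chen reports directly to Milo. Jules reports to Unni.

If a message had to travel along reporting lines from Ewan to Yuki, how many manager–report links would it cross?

4

Ewan is 3 levels below Kenji, and Yuki is 1 level below Kenji (their lowest common manager). The shortest path runs up from Ewan to Kenji and back down to Yuki: 3 + 1 = 4 links.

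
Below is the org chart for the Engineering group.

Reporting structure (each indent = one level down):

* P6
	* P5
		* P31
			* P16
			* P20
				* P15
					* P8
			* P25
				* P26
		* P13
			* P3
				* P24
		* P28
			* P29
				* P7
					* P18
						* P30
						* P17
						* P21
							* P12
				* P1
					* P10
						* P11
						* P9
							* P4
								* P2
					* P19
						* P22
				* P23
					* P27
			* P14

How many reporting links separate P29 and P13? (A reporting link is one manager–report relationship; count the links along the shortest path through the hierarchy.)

3

P29 is 2 levels below P5, and P13 is 1 level below P5 (their lowest common manager). The shortest path runs up from P29 to P5 and back down to P13: 2 + 1 = 3 links.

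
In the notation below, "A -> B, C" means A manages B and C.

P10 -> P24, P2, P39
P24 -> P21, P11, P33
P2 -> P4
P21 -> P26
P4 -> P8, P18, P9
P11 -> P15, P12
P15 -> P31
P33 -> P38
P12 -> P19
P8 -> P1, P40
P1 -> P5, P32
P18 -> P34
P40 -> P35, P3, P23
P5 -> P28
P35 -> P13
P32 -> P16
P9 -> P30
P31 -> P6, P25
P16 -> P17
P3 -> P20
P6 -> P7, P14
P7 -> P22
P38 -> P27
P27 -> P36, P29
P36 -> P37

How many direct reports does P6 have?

2

P6 directly manages P7, P14. That is 2 direct reports.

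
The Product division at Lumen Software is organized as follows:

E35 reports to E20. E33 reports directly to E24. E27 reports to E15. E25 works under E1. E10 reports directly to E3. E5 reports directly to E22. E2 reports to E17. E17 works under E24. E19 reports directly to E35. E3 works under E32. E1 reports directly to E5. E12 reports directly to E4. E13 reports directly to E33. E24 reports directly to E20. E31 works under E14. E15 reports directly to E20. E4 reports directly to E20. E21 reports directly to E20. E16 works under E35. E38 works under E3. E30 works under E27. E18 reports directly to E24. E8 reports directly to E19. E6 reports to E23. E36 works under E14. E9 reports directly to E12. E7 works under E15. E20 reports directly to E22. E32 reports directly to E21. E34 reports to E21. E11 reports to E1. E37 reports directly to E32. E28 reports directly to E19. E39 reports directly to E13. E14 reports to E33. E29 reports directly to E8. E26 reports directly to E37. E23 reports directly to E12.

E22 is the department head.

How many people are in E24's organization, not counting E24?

E24 directly manages E33, E17, E18. Under E33: E14, E31, E36, E13, E39 (5). Under E17: E2 (1). E18 has no reports. So E24's organization is 3 direct reports plus everyone under them: 6 + 2 + 1 = 9.

9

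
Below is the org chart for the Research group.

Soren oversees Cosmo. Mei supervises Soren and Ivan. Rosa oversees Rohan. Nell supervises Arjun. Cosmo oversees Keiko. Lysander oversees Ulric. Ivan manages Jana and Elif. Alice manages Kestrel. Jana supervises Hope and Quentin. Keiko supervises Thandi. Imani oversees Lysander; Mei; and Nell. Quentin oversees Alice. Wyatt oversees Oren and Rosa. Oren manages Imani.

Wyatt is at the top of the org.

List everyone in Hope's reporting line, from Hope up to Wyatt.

Hope reports to Jana. Jana reports to Ivan. Ivan reports to Mei. Mei reports to Imani. Imani reports to Oren. Oren reports to Wyatt. Wyatt is at the top.

Hope -> Jana -> Ivan -> Mei -> Imani -> Oren -> Wyatt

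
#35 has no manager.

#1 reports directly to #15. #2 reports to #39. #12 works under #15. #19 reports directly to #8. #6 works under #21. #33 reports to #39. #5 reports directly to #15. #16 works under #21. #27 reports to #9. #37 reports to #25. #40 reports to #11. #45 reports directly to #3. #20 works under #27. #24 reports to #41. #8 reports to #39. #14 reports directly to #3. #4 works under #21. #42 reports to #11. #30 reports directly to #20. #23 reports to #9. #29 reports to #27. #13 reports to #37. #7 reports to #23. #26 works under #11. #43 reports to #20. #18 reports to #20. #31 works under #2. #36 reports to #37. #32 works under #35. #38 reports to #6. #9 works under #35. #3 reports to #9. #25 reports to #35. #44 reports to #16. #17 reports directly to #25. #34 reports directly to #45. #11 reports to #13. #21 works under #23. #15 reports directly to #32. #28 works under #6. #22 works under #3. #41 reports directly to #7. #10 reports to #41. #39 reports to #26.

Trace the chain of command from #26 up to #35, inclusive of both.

#26 reports to #11. #11 reports to #13. #13 reports to #37. #37 reports to #25. #25 reports to #35. #35 is at the top.

#26 -> #11 -> #13 -> #37 -> #25 -> #35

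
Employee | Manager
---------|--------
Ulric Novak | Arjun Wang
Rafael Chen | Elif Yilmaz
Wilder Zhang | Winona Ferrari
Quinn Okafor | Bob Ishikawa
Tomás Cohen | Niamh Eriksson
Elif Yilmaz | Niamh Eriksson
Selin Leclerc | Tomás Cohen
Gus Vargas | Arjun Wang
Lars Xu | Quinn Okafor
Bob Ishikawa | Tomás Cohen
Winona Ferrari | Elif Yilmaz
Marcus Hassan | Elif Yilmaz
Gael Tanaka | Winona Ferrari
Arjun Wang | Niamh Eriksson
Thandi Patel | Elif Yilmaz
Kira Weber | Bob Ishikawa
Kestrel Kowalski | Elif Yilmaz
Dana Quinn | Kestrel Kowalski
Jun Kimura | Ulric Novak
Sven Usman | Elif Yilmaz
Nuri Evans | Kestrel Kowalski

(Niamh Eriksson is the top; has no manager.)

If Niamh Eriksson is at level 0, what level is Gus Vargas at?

Chain from Gus Vargas up to Niamh Eriksson: Gus Vargas → Arjun Wang → Niamh Eriksson. That is 2 steps up, so Gus Vargas is 2 levels below Niamh Eriksson.

2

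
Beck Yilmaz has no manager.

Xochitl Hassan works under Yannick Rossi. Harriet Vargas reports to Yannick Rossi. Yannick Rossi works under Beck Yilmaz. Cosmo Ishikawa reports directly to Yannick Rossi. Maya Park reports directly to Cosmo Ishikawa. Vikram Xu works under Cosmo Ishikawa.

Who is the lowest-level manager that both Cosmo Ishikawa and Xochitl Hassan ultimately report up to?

Yannick Rossi

Cosmo Ishikawa's chain of managers is Yannick Rossi, Beck Yilmaz. Xochitl Hassan's chain of managers is Yannick Rossi, Beck Yilmaz. The first manager that appears in both chains is Yannick Rossi.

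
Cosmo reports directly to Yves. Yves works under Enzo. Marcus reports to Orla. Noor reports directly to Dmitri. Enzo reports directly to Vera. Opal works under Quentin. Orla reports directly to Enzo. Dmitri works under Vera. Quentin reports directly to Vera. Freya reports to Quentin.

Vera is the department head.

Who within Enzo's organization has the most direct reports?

Direct-report counts within Enzo's organization: Enzo has 2; Orla has 1; Yves has 1. The largest is 2, held by Enzo.

Enzo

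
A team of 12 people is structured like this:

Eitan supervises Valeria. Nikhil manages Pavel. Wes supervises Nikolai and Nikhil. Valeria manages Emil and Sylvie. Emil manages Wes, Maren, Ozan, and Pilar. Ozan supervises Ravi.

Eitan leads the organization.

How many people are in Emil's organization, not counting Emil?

8

Emil directly manages Wes, Pilar, Ozan, Maren. Under Wes: Nikhil, Pavel, Nikolai (3). Pilar has no reports. Under Ozan: Ravi (1). Maren has no reports. So Emil's organization is 4 direct reports plus everyone under them: 4 + 1 + 2 + 1 = 8.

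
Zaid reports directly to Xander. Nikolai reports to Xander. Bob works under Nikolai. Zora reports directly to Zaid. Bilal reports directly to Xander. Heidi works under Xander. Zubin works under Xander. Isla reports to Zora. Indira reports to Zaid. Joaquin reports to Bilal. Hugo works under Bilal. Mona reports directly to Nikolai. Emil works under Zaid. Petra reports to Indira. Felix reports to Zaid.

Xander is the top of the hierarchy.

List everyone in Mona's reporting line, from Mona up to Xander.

Mona reports to Nikolai. Nikolai reports to Xander. Xander is at the top.

Mona -> Nikolai -> Xander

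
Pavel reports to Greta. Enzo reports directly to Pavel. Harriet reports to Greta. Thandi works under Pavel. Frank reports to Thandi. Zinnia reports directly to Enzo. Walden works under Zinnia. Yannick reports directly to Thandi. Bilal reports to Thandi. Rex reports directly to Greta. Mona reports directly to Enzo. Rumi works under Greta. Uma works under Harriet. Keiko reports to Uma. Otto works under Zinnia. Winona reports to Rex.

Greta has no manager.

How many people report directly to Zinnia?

Zinnia directly manages Walden, Otto. That is 2 direct reports.

2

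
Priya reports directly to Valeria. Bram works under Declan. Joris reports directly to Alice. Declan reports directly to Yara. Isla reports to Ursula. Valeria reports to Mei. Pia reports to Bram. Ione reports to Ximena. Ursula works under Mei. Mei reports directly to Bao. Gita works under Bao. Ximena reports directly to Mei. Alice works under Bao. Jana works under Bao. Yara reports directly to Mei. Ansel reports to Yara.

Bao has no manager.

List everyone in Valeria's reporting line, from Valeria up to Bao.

Valeria reports to Mei. Mei reports to Bao. Bao is at the top.

Valeria -> Mei -> Bao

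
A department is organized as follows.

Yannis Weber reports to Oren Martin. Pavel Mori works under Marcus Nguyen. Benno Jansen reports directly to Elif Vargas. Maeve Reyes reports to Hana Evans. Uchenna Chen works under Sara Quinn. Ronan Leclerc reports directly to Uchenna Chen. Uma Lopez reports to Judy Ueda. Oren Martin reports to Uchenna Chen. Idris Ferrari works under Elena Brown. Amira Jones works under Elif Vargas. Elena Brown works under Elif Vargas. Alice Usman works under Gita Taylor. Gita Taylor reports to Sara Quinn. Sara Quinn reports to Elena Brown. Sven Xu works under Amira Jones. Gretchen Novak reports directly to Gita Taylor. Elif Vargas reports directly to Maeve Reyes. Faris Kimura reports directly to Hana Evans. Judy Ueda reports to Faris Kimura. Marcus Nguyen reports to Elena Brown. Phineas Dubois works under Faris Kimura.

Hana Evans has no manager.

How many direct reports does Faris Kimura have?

Faris Kimura directly manages Judy Ueda, Phineas Dubois. That is 2 direct reports.

2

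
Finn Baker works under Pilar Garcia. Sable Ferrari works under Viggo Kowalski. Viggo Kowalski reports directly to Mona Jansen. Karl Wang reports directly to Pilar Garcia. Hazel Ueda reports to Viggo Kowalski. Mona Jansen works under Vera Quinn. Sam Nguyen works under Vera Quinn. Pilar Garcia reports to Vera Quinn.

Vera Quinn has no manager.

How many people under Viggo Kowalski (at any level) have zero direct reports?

The people in Viggo Kowalski's organization with no one reporting to them are Sable Ferrari, Hazel Ueda. That is 2.

2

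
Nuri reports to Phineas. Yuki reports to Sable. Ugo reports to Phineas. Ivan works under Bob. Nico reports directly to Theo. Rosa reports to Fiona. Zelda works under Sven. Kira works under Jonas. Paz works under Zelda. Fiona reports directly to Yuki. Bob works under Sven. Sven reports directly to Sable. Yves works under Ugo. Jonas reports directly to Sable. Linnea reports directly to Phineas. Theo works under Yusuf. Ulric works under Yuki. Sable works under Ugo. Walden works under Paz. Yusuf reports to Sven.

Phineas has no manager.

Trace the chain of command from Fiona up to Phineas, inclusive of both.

Fiona -> Yuki -> Sable -> Ugo -> Phineas

Fiona reports to Yuki. Yuki reports to Sable. Sable reports to Ugo. Ugo reports to Phineas. Phineas is at the top.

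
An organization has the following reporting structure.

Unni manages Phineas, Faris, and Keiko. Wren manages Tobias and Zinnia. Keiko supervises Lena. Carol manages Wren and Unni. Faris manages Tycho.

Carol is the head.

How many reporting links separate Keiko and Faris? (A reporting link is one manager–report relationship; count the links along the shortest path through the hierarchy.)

Keiko is 1 level below Unni, and Faris is 1 level below Unni (their lowest common manager). The shortest path runs up from Keiko to Unni and back down to Faris: 1 + 1 = 2 links.

2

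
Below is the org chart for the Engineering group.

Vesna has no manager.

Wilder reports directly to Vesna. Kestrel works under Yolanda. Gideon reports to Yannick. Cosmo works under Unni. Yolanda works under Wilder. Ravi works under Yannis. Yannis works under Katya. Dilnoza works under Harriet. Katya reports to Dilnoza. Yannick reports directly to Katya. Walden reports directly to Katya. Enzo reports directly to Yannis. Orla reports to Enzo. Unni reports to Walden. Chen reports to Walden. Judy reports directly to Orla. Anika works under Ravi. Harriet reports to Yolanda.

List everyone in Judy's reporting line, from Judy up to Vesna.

Judy reports to Orla. Orla reports to Enzo. Enzo reports to Yannis. Yannis reports to Katya. Katya reports to Dilnoza. Dilnoza reports to Harriet. Harriet reports to Yolanda. Yolanda reports to Wilder. Wilder reports to Vesna. Vesna is at the top.

Judy -> Orla -> Enzo -> Yannis -> Katya -> Dilnoza -> Harriet -> Yolanda -> Wilder -> Vesna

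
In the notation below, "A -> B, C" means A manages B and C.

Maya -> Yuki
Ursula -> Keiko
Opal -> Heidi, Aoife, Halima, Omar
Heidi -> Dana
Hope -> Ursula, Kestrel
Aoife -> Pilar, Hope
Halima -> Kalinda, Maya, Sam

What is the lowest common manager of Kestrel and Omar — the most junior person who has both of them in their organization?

Opal

Kestrel's chain of managers is Hope, Aoife, Opal. Omar's chain of managers is Opal. The first manager that appears in both chains is Opal.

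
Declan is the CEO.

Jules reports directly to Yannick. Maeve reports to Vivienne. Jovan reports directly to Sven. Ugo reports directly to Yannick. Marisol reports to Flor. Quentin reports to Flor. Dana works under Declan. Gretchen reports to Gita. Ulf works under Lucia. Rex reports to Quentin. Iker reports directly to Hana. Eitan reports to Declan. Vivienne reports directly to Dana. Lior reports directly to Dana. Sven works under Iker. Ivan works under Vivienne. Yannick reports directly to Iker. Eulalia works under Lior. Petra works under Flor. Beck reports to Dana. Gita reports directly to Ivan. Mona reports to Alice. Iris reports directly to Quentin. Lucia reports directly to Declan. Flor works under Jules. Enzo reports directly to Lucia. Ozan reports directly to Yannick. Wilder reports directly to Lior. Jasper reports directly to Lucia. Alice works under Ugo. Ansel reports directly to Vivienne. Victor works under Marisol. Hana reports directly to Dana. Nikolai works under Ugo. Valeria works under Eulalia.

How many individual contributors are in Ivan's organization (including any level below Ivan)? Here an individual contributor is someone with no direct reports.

1

The only person in Ivan's organization with no one reporting to them is Gretchen. That is 1.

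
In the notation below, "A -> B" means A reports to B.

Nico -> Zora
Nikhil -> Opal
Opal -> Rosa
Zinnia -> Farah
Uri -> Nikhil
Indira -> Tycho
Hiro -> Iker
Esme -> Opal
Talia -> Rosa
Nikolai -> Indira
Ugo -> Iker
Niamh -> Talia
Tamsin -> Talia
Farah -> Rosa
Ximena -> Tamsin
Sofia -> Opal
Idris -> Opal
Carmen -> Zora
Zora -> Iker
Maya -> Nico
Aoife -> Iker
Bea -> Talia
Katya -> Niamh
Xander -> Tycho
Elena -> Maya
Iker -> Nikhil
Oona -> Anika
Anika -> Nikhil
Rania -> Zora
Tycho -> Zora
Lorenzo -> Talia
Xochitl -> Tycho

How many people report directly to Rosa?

Rosa directly manages Opal, Talia, Farah. That is 3 direct reports.

3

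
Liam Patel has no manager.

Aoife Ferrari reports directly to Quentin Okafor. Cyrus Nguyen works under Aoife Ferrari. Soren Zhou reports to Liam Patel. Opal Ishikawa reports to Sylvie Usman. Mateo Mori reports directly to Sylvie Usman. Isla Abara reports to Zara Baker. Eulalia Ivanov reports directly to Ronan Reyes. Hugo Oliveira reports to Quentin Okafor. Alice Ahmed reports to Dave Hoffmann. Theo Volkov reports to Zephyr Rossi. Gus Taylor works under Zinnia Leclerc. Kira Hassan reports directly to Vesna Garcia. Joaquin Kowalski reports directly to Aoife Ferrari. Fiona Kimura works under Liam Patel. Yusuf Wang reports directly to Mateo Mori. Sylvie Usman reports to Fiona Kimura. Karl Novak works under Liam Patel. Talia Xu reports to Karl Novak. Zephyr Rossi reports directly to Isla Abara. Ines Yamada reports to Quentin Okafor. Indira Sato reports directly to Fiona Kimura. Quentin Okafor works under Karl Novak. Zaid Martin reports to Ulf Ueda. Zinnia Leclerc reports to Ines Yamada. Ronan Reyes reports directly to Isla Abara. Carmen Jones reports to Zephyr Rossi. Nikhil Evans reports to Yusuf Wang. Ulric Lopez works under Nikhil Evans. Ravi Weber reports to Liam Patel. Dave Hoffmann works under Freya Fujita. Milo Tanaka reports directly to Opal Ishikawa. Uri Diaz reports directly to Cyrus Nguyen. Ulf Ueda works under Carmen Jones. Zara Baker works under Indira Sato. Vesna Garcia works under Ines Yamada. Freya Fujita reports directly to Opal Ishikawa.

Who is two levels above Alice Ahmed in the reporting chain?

Alice Ahmed reports to Dave Hoffmann, and Dave Hoffmann reports to Freya Fujita. So Alice Ahmed's skip-level manager is Freya Fujita.

Freya Fujita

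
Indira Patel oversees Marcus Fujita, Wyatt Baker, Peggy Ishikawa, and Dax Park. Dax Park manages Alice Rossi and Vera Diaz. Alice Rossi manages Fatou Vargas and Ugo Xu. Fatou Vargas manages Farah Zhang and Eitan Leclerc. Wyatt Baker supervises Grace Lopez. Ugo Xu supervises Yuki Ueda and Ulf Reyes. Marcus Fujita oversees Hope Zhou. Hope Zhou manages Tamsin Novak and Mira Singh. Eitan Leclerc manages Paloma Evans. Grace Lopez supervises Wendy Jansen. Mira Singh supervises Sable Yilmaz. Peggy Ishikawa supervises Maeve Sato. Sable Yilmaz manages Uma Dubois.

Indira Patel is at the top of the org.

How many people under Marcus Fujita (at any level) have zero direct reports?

The people in Marcus Fujita's organization with no one reporting to them are Tamsin Novak, Uma Dubois. That is 2.

2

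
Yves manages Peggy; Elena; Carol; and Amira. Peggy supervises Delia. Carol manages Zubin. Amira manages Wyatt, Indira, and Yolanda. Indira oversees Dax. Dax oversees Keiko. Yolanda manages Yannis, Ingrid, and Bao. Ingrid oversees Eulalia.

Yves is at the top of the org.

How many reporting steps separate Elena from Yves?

Chain from Elena up to Yves: Elena → Yves. That is 1 step up, so Elena is 1 level below Yves.

1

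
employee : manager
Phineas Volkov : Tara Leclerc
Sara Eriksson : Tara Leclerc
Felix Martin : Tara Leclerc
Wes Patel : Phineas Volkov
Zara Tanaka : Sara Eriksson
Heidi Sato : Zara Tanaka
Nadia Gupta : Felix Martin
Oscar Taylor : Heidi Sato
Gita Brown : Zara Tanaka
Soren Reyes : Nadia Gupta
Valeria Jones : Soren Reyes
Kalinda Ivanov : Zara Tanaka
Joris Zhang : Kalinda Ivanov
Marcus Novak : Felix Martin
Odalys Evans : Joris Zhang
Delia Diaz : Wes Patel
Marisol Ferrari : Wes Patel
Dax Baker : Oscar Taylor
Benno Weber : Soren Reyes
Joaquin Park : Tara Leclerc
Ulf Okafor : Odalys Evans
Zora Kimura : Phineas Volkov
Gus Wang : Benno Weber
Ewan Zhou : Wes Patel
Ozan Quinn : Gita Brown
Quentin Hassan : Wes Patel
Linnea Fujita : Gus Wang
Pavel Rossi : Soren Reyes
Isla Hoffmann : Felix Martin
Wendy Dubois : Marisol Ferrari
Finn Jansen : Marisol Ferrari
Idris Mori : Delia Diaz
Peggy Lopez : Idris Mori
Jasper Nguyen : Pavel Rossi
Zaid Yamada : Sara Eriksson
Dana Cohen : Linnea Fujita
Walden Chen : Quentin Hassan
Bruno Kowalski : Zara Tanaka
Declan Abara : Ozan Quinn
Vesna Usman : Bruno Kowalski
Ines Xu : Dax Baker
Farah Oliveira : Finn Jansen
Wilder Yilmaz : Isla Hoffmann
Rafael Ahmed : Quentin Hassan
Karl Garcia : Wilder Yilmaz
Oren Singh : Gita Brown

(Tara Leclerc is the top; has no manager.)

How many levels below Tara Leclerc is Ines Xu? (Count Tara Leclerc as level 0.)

Chain from Ines Xu up to Tara Leclerc: Ines Xu → Dax Baker → Oscar Taylor → Heidi Sato → Zara Tanaka → Sara Eriksson → Tara Leclerc. That is 6 steps up, so Ines Xu is 6 levels below Tara Leclerc.

6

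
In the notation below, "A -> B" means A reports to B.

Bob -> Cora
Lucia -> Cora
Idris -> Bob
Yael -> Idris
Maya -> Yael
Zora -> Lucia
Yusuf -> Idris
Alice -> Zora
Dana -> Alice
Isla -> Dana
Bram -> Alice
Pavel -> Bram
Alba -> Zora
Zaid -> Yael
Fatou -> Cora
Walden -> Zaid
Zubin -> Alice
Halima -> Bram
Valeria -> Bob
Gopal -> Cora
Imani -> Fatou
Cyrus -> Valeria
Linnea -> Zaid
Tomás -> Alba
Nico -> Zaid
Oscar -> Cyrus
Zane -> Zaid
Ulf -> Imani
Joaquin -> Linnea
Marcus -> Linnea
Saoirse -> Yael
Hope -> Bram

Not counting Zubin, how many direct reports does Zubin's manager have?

Zubin reports to Alice. Alice's other direct reports are Dana, Bram — 2 peers.

2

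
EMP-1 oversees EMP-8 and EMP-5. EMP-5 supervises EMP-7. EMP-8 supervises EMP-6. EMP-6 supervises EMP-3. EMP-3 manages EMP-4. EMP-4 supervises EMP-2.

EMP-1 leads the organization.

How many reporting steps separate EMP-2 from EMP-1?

Chain from EMP-2 up to EMP-1: EMP-2 → EMP-4 → EMP-3 → EMP-6 → EMP-8 → EMP-1. That is 5 steps up, so EMP-2 is 5 levels below EMP-1.

5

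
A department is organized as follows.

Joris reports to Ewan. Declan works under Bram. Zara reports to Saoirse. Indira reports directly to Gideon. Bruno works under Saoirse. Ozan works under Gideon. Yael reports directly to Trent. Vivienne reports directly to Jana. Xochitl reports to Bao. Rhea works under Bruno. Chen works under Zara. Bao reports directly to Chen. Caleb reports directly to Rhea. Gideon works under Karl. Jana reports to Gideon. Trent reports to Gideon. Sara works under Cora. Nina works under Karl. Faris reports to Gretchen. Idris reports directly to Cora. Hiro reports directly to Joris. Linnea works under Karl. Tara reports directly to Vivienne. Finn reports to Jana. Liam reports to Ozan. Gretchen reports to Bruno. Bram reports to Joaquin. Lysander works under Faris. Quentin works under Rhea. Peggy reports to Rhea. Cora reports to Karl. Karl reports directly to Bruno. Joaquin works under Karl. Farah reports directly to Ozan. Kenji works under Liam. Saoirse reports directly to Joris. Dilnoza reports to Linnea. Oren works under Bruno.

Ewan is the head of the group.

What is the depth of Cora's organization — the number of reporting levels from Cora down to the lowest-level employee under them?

The longest chain under Cora runs Cora → Sara, which is 1 level below Cora.

1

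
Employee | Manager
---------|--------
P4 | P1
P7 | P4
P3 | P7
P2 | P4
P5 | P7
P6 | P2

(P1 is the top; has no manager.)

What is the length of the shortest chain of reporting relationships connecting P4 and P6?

2

P6 is in P4's organization: the chain from P6 up to P4 is P6 → P2 → P4, which is 2 links.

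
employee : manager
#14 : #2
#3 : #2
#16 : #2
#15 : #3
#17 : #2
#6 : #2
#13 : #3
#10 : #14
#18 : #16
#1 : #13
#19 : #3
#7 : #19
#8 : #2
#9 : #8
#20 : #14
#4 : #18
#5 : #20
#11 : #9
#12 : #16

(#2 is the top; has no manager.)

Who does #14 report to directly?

#2

#14 reports directly to #2.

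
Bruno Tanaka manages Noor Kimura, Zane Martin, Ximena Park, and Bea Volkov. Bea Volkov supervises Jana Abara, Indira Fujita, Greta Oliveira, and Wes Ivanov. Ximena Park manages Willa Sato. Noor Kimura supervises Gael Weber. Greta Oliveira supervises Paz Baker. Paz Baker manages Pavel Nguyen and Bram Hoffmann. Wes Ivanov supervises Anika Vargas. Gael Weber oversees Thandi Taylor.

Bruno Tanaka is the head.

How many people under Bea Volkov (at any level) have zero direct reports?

5

The people in Bea Volkov's organization with no one reporting to them are Jana Abara, Indira Fujita, Anika Vargas, Bram Hoffmann, Pavel Nguyen. That is 5.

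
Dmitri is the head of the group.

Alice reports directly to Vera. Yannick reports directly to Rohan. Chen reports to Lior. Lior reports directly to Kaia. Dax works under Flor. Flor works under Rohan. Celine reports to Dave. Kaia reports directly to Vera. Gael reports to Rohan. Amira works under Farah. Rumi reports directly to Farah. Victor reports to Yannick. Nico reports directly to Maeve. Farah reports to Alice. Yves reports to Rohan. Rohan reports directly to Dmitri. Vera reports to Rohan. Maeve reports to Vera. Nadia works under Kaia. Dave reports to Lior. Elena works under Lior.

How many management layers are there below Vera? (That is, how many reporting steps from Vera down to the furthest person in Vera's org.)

4

The longest chain under Vera runs Vera → Kaia → Lior → Dave → Celine, which is 4 levels below Vera.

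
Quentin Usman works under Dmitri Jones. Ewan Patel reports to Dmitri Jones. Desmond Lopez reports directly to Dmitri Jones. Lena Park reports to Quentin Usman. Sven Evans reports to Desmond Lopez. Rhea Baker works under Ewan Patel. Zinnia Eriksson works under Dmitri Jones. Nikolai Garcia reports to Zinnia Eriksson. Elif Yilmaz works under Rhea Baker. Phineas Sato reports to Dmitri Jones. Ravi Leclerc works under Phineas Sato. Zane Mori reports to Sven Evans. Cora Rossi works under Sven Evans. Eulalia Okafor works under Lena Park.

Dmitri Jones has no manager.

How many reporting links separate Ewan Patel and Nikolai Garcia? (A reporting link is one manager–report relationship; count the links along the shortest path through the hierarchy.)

3

Ewan Patel is 1 level below Dmitri Jones, and Nikolai Garcia is 2 levels below Dmitri Jones (their lowest common manager). The shortest path runs up from Ewan Patel to Dmitri Jones and back down to Nikolai Garcia: 1 + 2 = 3 links.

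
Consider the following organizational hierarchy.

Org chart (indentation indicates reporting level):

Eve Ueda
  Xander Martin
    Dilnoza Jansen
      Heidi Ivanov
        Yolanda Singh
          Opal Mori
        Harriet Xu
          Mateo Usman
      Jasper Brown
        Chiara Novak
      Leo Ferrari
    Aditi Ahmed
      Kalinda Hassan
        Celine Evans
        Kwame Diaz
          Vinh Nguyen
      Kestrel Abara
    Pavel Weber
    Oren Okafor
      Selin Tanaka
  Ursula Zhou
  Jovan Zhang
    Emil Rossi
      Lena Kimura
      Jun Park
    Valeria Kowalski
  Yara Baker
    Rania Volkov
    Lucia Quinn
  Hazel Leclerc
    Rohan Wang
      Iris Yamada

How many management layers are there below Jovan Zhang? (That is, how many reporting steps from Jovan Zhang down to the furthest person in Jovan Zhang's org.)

The longest chain under Jovan Zhang runs Jovan Zhang → Emil Rossi → Jun Park, which is 2 levels below Jovan Zhang.

2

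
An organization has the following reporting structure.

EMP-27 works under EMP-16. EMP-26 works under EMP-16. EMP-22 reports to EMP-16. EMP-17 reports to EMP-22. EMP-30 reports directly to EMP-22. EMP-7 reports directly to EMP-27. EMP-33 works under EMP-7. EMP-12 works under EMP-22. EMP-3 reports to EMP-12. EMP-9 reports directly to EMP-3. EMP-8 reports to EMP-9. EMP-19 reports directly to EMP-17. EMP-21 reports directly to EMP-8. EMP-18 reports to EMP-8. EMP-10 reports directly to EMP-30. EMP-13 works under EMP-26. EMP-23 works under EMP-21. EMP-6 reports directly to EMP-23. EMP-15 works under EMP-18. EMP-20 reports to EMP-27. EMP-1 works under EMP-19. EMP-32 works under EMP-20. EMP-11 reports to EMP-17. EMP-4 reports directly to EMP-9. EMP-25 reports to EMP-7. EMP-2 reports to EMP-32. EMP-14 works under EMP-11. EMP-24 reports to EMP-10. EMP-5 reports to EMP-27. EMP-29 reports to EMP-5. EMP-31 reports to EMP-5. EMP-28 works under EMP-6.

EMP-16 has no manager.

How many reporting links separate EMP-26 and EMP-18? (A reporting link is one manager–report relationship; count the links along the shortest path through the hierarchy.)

EMP-26 is 1 level below EMP-16, and EMP-18 is 6 levels below EMP-16 (their lowest common manager). The shortest path runs up from EMP-26 to EMP-16 and back down to EMP-18: 1 + 6 = 7 links.

7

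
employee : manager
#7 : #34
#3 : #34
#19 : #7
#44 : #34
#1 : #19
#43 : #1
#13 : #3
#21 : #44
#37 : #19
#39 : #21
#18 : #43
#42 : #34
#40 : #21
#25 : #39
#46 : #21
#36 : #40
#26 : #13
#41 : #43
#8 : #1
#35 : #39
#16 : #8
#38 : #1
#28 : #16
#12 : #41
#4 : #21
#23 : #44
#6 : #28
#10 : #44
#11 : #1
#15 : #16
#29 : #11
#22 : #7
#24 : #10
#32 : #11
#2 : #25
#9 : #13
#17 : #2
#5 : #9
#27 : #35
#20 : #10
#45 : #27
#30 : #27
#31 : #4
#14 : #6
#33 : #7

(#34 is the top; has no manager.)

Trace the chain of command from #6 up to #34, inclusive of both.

#6 reports to #28. #28 reports to #16. #16 reports to #8. #8 reports to #1. #1 reports to #19. #19 reports to #7. #7 reports to #34. #34 is at the top.

#6 -> #28 -> #16 -> #8 -> #1 -> #19 -> #7 -> #34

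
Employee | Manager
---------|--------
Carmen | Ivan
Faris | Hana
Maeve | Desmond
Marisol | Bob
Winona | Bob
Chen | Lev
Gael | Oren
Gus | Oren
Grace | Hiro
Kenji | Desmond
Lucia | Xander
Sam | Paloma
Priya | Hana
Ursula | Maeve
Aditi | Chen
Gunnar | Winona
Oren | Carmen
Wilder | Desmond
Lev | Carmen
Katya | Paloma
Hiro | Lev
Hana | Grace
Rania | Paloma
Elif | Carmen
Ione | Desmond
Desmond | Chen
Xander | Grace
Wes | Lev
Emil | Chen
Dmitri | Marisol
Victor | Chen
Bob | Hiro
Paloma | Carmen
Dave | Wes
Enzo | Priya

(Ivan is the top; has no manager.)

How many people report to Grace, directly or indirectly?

Grace directly manages Xander, Hana. Under Xander: Lucia (1). Under Hana: Priya, Enzo, Faris (3). So Grace's organization is 2 direct reports plus everyone under them: 2 + 4 = 6.

6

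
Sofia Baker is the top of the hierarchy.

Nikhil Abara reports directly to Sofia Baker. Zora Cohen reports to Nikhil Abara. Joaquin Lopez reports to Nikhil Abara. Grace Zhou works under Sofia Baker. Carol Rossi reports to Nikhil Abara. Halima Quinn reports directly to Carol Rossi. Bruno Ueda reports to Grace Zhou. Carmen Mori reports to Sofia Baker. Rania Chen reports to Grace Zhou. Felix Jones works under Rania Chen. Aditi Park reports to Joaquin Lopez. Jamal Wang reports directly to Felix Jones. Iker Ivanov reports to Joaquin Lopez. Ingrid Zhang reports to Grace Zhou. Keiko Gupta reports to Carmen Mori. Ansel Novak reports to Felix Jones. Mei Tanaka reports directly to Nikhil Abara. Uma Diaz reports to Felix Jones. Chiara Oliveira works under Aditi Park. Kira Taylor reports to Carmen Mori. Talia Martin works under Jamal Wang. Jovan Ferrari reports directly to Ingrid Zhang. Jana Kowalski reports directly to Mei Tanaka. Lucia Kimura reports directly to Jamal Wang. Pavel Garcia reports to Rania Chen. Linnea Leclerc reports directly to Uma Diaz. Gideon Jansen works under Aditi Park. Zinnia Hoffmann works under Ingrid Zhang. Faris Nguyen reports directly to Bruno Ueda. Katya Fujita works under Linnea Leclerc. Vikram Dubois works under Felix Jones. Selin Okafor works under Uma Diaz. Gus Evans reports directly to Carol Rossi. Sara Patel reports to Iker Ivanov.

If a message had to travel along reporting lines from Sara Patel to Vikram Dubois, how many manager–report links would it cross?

8

Sara Patel is 4 levels below Sofia Baker, and Vikram Dubois is 4 levels below Sofia Baker (their lowest common manager). The shortest path runs up from Sara Patel to Sofia Baker and back down to Vikram Dubois: 4 + 4 = 8 links.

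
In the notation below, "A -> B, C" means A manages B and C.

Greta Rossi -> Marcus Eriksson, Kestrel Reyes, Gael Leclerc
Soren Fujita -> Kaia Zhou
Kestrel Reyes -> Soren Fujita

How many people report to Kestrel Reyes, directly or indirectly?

2

Kestrel Reyes directly manages Soren Fujita. Under Soren Fujita: Kaia Zhou (1). That's 2 in total.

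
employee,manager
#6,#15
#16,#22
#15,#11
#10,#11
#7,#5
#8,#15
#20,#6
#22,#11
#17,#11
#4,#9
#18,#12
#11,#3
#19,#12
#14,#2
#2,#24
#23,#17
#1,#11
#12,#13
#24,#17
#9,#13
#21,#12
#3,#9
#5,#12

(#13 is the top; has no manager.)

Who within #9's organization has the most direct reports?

#11

Direct-report counts within #9's organization: #9 has 2; #3 has 1; #11 has 5; #17 has 2; #24 has 1; #2 has 1; #22 has 1; #15 has 2; #6 has 1. The largest is 5, held by #11.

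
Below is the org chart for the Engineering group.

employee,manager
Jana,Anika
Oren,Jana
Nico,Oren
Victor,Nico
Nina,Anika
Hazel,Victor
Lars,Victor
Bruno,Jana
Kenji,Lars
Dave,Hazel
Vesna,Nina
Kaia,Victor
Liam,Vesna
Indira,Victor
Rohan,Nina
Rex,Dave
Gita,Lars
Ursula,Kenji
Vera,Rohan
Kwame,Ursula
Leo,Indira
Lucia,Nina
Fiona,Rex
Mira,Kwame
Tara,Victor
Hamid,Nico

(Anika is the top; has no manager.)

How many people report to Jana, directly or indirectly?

19

Jana directly manages Oren, Bruno. Under Oren: Nico, Hamid, Victor, Tara, Indira, Leo, Kaia, Lars, Gita, Kenji, Ursula, Kwame, Mira, Hazel, Dave, Rex, Fiona (17). Bruno has no reports. So Jana's organization is 2 direct reports plus everyone under them: 18 + 1 = 19.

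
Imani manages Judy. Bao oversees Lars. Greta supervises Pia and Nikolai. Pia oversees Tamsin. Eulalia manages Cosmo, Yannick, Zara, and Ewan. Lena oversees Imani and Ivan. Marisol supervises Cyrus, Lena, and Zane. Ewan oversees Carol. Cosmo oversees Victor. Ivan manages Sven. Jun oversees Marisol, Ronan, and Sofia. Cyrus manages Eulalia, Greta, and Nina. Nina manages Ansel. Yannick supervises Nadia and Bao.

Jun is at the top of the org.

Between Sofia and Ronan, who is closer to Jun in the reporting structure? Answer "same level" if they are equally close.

Both Sofia and Ronan are 1 level below Jun.

same level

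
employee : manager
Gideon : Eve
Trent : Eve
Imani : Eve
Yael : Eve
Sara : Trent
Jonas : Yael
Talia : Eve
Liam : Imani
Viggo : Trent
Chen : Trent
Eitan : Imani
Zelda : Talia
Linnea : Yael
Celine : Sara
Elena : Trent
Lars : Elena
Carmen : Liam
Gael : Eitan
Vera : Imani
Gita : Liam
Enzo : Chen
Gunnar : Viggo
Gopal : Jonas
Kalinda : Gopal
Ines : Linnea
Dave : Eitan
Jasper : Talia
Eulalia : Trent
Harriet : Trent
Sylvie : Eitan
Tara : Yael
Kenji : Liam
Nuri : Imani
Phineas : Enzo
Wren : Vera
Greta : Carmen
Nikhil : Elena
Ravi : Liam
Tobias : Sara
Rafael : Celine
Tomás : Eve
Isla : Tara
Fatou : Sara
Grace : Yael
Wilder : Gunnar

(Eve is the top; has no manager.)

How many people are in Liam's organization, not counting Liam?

5

Liam directly manages Carmen, Gita, Kenji, Ravi. Under Carmen: Greta (1). Gita has no reports. Kenji has no reports. Ravi has no reports. So Liam's organization is 4 direct reports plus everyone under them: 2 + 1 + 1 + 1 = 5.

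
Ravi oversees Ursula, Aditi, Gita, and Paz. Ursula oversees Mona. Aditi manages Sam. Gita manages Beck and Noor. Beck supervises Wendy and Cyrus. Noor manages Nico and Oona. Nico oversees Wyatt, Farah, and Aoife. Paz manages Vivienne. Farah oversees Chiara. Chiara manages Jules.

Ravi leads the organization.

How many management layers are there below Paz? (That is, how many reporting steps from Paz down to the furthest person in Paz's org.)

1

The longest chain under Paz runs Paz → Vivienne, which is 1 level below Paz.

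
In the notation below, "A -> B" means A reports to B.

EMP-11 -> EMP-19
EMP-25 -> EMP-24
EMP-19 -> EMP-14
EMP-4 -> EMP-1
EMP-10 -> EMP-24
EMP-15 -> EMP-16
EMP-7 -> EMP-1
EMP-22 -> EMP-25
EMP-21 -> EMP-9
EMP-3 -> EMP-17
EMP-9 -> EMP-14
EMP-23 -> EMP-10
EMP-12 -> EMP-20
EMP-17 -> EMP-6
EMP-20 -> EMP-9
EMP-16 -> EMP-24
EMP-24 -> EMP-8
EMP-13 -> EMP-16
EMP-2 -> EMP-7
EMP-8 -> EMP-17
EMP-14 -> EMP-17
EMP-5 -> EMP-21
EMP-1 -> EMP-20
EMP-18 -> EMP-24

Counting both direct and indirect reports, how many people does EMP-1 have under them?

EMP-1 directly manages EMP-4, EMP-7. EMP-4 has no reports. Under EMP-7: EMP-2 (1). So EMP-1's organization is 2 direct reports plus everyone under them: 1 + 2 = 3.

3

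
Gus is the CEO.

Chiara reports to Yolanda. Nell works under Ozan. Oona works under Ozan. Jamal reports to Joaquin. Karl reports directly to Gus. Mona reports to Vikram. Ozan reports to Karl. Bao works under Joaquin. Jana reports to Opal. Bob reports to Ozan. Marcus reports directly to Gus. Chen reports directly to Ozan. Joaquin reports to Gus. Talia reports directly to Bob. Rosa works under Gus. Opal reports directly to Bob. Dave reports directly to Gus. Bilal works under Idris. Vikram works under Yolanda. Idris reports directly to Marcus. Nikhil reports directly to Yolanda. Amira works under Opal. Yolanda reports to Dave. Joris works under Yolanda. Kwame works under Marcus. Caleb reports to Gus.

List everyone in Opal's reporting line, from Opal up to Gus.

Opal -> Bob -> Ozan -> Karl -> Gus

Opal reports to Bob. Bob reports to Ozan. Ozan reports to Karl. Karl reports to Gus. Gus is at the top.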